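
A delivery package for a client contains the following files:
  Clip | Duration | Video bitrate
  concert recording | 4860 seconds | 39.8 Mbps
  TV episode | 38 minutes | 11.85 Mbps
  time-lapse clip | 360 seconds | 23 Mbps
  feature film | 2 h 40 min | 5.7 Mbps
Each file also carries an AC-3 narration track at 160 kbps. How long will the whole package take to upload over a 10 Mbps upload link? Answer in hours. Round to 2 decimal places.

Audio: 160 kbps = 0.160 Mbps.
concert recording: 39.960 Mbps × 4860 s = 194205.6 Mb
TV episode: 12.010 Mbps × 2280 s = 27382.8 Mb
time-lapse clip: 23.160 Mbps × 360 s = 8337.6 Mb
feature film: 5.860 Mbps × 9600 s = 56256.0 Mb
Total: 286182.0 Mb = 35772.8 MB.
At 10 Mbps: 286182.0 / 10 = 28618 s ≈ 7.95 hours.

7.95 hours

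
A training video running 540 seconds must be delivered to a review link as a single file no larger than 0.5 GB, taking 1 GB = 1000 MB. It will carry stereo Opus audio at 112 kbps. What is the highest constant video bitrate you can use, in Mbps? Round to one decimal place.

7.3 Mbps

Budget: 0.5 GB = 4000.0 Mb.
Total bitrate budget: 4000.0 Mb / 540 s = 7.407 Mbps.
Audio: 112 kbps = 0.112 Mbps.
Video: 7.407 − 0.112 = 7.295 Mbps.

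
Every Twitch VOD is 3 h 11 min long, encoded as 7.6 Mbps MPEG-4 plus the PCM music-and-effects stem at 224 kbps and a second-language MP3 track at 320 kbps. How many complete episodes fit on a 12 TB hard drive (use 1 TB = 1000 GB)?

1028

3 h 11 min = 191 min = 11460 s
Audio total: 224 + 320 = 544 kbps = 0.544 Mbps.
Total bitrate: 8.144 Mbps.
Per item: 8.144 Mbps × 11460 s = 93,330 Mb = 11,666 MB.
Capacity: 12 TB = 96,000,000 Mb; 1028.61 items → 1028 complete.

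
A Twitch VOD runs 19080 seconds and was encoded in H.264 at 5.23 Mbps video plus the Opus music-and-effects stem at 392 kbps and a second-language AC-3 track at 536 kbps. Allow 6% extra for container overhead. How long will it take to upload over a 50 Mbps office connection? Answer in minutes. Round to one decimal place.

41.5 minutes

Audio total: 392 + 536 = 928 kbps = 0.928 Mbps.
Total bitrate: 6.158 Mbps.
File: 6.158 Mbps × 19080 s = 117494.6 Mb.
With 6% container overhead: ×1.06. → 124544.3 Mb.
At 50 Mbps: 124544.3 / 50 = 2490.9 s ≈ 41.5 minutes.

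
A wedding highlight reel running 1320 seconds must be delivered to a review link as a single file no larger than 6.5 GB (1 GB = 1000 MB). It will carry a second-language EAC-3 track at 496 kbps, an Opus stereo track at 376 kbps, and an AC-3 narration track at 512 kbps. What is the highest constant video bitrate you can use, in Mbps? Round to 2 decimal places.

Budget: 6.5 GB = 52000.0 Mb.
Total bitrate budget: 52000.0 Mb / 1320 s = 39.394 Mbps.
Audio total: 496 + 376 + 512 = 1384 kbps = 1.384 Mbps.
Video: 39.394 − 1.384 = 38.010 Mbps.

38.01 Mbps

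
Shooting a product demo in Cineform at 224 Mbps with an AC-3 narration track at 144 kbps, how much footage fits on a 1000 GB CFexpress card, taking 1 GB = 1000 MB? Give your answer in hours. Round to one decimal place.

9.9 hours

Audio: 144 kbps = 0.144 Mbps.
Total bitrate: 224 + 0.144 = 224.144 Mbps.
Capacity: 1000 GB = 8,000,000 Mb.
Recording time: 8,000,000 / 224.144 = 35,691 s ≈ 9.91 hours.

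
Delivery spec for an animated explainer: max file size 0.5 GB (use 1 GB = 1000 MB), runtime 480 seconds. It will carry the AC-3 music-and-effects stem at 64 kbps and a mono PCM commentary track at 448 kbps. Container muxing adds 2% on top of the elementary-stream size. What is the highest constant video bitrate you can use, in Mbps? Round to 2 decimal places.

7.66 Mbps

Budget: 0.5 GB = 4000.0 Mb.
Stream payload after overhead: 4000.0 / 1.02 = 3921.6 Mb.
Total bitrate budget: 3921.6 Mb / 480 s = 8.170 Mbps.
Audio total: 64 + 448 = 512 kbps = 0.512 Mbps.
Video: 8.170 − 0.512 = 7.658 Mbps.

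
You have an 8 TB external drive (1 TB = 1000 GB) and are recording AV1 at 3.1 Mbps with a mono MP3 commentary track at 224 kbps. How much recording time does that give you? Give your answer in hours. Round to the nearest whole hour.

5348 hours

Audio: 224 kbps = 0.224 Mbps.
Total bitrate: 3.1 + 0.224 = 3.324 Mbps.
Capacity: 8 TB = 64,000,000 Mb.
Recording time: 64,000,000 / 3.324 = 19,253,911 s ≈ 5,348 hours.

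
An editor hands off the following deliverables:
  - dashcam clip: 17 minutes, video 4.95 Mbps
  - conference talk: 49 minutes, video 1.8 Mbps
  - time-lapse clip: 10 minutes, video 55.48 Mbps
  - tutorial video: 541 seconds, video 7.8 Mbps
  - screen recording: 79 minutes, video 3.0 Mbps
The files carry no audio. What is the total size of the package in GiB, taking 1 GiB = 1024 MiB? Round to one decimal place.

dashcam clip: 4.950 Mbps × 1020 s = 5049.0 Mb
conference talk: 1.800 Mbps × 2940 s = 5292.0 Mb
time-lapse clip: 55.480 Mbps × 600 s = 33288.0 Mb
tutorial video: 7.800 Mbps × 541 s = 4219.8 Mb
screen recording: 3.000 Mbps × 4740 s = 14220.0 Mb
Total: 62068.8 Mb = 7758.6 MB.
= 7.226 GiB.

7.2 GiB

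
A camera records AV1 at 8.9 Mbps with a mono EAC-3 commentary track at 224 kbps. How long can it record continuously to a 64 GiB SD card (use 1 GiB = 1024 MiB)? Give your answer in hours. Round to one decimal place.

Audio: 224 kbps = 0.224 Mbps.
Total bitrate: 8.9 + 0.224 = 9.124 Mbps.
Capacity: 64 GiB = 549,756 Mb.
Recording time: 549,756 / 9.124 = 60,254 s ≈ 16.7 hours.

16.7 hours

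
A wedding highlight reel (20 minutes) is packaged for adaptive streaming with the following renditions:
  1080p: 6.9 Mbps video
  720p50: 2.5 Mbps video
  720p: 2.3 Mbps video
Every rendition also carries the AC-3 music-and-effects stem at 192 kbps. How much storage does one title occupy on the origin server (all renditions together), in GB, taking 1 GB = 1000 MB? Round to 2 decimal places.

20 min = 1200 s
Audio: 192 kbps = 0.192 Mbps.
Sum of rendition bitrates: (6.9+0.192) + (2.5+0.192) + (2.3+0.192) = 12.276 Mbps.
× 1200 s = 14,731 Mb = 1,841 MB = 1.841 GB.

1.84 GB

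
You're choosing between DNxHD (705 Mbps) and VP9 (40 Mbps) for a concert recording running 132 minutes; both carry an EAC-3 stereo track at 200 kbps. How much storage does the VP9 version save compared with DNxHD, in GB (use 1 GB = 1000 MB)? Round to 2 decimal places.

132 min = 7920 s
Audio: 200 kbps = 0.200 Mbps.
DNxHD: 705.200 Mbps × 7920 s = 5585184.0 Mb = 698.148 GB.
VP9: 40.200 Mbps × 7920 s = 318384.0 Mb = 39.798 GB.
Saving: 698.148 − 39.798 = 658.350 GB.

658.35 GB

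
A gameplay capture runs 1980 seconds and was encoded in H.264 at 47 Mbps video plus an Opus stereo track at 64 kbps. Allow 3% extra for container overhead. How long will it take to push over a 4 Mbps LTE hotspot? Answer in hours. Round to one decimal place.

6.7 hours

Audio: 64 kbps = 0.064 Mbps.
Total bitrate: 47.064 Mbps.
File: 47.064 Mbps × 1980 s = 93186.7 Mb.
With 3% container overhead: ×1.03. → 95982.3 Mb.
At 4 Mbps: 95982.3 / 4 = 23995.6 s ≈ 6.67 hours.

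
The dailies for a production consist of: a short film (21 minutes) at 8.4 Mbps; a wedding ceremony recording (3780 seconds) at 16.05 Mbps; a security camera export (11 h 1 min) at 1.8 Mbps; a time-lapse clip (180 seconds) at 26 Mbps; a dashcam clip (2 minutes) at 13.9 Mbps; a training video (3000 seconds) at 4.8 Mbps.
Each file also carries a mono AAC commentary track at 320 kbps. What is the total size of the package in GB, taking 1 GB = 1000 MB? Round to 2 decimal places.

22.34 GB

Audio: 320 kbps = 0.320 Mbps.
short film: 8.720 Mbps × 1260 s = 10987.2 Mb
wedding ceremony recording: 16.370 Mbps × 3780 s = 61878.6 Mb
security camera export: 2.120 Mbps × 39660 s = 84079.2 Mb
time-lapse clip: 26.320 Mbps × 180 s = 4737.6 Mb
dashcam clip: 14.220 Mbps × 120 s = 1706.4 Mb
training video: 5.120 Mbps × 3000 s = 15360.0 Mb
Total: 178749.0 Mb = 22343.6 MB.
= 22.34 GB.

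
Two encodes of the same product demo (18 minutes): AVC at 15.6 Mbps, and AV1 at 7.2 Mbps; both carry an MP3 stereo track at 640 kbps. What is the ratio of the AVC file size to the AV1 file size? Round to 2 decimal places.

2.07

18 min = 1080 s
Audio: 640 kbps = 0.640 Mbps.
AVC: 16.240 Mbps × 1080 s = 17539.2 Mb = 2.192 GB.
AV1: 7.840 Mbps × 1080 s = 8467.2 Mb = 1.058 GB.
Ratio: 2.192 / 1.058 = 2.071.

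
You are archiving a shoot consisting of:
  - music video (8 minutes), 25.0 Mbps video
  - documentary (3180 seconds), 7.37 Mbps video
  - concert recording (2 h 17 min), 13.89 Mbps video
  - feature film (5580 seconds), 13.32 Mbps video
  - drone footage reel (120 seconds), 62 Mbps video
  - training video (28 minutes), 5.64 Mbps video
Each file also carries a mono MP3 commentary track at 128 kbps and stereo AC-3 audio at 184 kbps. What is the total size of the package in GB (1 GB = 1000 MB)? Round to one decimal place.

30.9 GB

Audio total: 128 + 184 = 312 kbps = 0.312 Mbps.
music video: 25.312 Mbps × 480 s = 12149.8 Mb
documentary: 7.682 Mbps × 3180 s = 24428.8 Mb
concert recording: 14.202 Mbps × 8220 s = 116740.4 Mb
feature film: 13.632 Mbps × 5580 s = 76066.6 Mb
drone footage reel: 62.312 Mbps × 120 s = 7477.4 Mb
training video: 5.952 Mbps × 1680 s = 9999.4 Mb
Total: 246862.3 Mb = 30857.8 MB.
= 30.86 GB.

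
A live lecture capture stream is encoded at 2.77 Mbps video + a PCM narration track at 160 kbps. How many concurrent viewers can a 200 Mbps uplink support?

68

Audio: 160 kbps = 0.160 Mbps.
Per-viewer media rate: 2.930 Mbps.
200 Mbps = 200.0 Mbps; 200.0 / 2.930 = 68.26 → 68 viewers.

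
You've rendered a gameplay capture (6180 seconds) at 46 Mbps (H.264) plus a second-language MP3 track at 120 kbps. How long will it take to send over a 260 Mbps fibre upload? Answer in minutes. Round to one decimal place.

18.3 minutes

Audio: 120 kbps = 0.120 Mbps.
Total bitrate: 46.120 Mbps.
File: 46.120 Mbps × 6180 s = 285021.6 Mb.
At 260 Mbps: 285021.6 / 260 = 1096.2 s ≈ 18.3 minutes.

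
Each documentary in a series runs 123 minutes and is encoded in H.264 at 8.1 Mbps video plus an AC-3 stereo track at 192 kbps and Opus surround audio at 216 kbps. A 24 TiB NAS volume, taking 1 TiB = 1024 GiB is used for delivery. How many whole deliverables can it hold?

123 min = 7380 s
Audio total: 192 + 216 = 408 kbps = 0.408 Mbps.
Total bitrate: 8.508 Mbps.
Per item: 8.508 Mbps × 7380 s = 62,789 Mb = 7,849 MB.
Capacity: 24 TiB = 211,106,233 Mb; 3362.15 items → 3362 complete.

3362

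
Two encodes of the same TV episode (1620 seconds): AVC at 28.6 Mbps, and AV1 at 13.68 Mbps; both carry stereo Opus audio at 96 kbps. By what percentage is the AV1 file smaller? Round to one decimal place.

Audio: 96 kbps = 0.096 Mbps.
AVC: 28.696 Mbps × 1620 s = 46487.5 Mb = 5.412 GiB.
AV1: 13.776 Mbps × 1620 s = 22317.1 Mb = 2.598 GiB.
Reduction: (1 − 2.598/5.412) × 100 = 51.99%.

52.0%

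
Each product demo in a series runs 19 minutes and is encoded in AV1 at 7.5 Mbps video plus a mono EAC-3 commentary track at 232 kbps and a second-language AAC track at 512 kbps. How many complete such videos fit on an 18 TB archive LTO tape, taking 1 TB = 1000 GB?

15322

19 min = 1140 s
Audio total: 232 + 512 = 744 kbps = 0.744 Mbps.
Total bitrate: 8.244 Mbps.
Per item: 8.244 Mbps × 1140 s = 9,398 Mb = 1,175 MB.
Capacity: 18 TB = 144,000,000 Mb; 15322.15 items → 15322 complete.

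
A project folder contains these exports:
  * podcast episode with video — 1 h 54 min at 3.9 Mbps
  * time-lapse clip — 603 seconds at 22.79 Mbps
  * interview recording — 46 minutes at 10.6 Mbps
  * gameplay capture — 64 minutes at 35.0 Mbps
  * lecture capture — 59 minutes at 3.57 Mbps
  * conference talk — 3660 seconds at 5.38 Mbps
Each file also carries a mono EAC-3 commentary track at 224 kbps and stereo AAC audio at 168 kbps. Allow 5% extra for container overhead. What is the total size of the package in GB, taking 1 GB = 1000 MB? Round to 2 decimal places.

Audio total: 224 + 168 = 392 kbps = 0.392 Mbps.
podcast episode with video: 4.292 Mbps × 6840 s × 1.05 = 30825.1 Mb
time-lapse clip: 23.182 Mbps × 603 s × 1.05 = 14677.7 Mb
interview recording: 10.992 Mbps × 2760 s × 1.05 = 31854.8 Mb
gameplay capture: 35.392 Mbps × 3840 s × 1.05 = 142700.5 Mb
lecture capture: 3.962 Mbps × 3540 s × 1.05 = 14726.8 Mb
conference talk: 5.772 Mbps × 3660 s × 1.05 = 22181.8 Mb
Total: 256966.7 Mb = 32120.8 MB.
= 32.12 GB.

32.12 GB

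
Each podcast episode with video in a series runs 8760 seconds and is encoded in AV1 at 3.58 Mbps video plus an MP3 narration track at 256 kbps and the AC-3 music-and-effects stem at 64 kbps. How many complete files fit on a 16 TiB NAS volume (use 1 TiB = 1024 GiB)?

4119

Audio total: 256 + 64 = 320 kbps = 0.320 Mbps.
Total bitrate: 3.900 Mbps.
Per item: 3.900 Mbps × 8760 s = 34,164 Mb = 4,270 MB.
Capacity: 16 TiB = 140,737,488 Mb; 4119.47 items → 4119 complete.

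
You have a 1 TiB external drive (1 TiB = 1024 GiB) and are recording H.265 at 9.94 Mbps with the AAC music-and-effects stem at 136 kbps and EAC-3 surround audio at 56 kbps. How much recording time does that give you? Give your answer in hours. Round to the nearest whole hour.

241 hours

Audio total: 136 + 56 = 192 kbps = 0.192 Mbps.
Total bitrate: 9.94 + 0.192 = 10.132 Mbps.
Capacity: 1 TiB = 8,796,093 Mb.
Recording time: 8,796,093 / 10.132 = 868,150 s ≈ 241 hours.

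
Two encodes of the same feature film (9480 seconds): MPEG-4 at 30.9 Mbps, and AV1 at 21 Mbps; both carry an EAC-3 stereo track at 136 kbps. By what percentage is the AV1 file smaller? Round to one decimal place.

Audio: 136 kbps = 0.136 Mbps.
MPEG-4: 31.036 Mbps × 9480 s = 294221.3 Mb = 36.778 GB.
AV1: 21.136 Mbps × 9480 s = 200369.3 Mb = 25.046 GB.
Reduction: (1 − 25.046/36.778) × 100 = 31.90%.

31.9%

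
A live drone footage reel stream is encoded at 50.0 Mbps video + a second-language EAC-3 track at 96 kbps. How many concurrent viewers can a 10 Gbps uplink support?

199

Audio: 96 kbps = 0.096 Mbps.
Per-viewer media rate: 50.096 Mbps.
10 Gbps = 10,000 Mbps; 10,000 / 50.096 = 199.62 → 199 viewers.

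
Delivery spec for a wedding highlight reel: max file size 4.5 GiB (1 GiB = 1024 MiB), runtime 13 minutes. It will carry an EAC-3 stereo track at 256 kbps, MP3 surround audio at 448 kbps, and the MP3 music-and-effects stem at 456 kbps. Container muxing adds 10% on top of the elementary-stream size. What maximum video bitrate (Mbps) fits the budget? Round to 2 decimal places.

Budget: 4.5 GiB = 38654.7 Mb.
Stream payload after overhead: 38654.7 / 1.10 = 35140.6 Mb.
13 min = 780 s
Total bitrate budget: 35140.6 Mb / 780 s = 45.052 Mbps.
Audio total: 256 + 448 + 456 = 1160 kbps = 1.160 Mbps.
Video: 45.052 − 1.160 = 43.892 Mbps.

43.89 Mbps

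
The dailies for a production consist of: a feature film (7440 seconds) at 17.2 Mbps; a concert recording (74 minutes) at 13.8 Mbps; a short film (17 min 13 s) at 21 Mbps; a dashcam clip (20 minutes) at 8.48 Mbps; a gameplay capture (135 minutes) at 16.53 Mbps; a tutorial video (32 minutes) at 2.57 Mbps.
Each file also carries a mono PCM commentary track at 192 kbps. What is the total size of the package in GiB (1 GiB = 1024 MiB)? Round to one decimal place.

42.4 GiB

Audio: 192 kbps = 0.192 Mbps.
feature film: 17.392 Mbps × 7440 s = 129396.5 Mb
concert recording: 13.992 Mbps × 4440 s = 62124.5 Mb
short film: 21.192 Mbps × 1033 s = 21891.3 Mb
dashcam clip: 8.672 Mbps × 1200 s = 10406.4 Mb
gameplay capture: 16.722 Mbps × 8100 s = 135448.2 Mb
tutorial video: 2.762 Mbps × 1920 s = 5303.0 Mb
Total: 364569.9 Mb = 45571.2 MB.
= 42.44 GiB.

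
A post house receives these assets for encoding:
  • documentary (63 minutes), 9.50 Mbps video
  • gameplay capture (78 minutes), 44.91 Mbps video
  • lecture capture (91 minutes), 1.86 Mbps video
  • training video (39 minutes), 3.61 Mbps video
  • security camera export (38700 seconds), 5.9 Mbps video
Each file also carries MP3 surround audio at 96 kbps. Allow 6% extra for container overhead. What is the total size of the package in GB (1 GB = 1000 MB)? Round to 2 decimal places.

Audio: 96 kbps = 0.096 Mbps.
documentary: 9.596 Mbps × 3780 s × 1.06 = 38449.3 Mb
gameplay capture: 45.006 Mbps × 4680 s × 1.06 = 223265.8 Mb
lecture capture: 1.956 Mbps × 5460 s × 1.06 = 11320.5 Mb
training video: 3.706 Mbps × 2340 s × 1.06 = 9192.4 Mb
security camera export: 5.996 Mbps × 38700 s × 1.06 = 245967.9 Mb
Total: 528195.8 Mb = 66024.5 MB.
= 66.02 GB.

66.02 GB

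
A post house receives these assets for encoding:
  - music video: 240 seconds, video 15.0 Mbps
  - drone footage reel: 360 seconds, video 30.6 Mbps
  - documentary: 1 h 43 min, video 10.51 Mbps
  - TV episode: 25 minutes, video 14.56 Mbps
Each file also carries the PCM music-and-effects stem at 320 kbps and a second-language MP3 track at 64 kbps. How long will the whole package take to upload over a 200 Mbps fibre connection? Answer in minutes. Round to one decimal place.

Audio total: 320 + 64 = 384 kbps = 0.384 Mbps.
music video: 15.384 Mbps × 240 s = 3692.2 Mb
drone footage reel: 30.984 Mbps × 360 s = 11154.2 Mb
documentary: 10.894 Mbps × 6180 s = 67324.9 Mb
TV episode: 14.944 Mbps × 1500 s = 22416.0 Mb
Total: 104587.3 Mb = 13073.4 MB.
At 200 Mbps: 104587.3 / 200 = 523 s ≈ 8.72 minutes.

8.7 minutes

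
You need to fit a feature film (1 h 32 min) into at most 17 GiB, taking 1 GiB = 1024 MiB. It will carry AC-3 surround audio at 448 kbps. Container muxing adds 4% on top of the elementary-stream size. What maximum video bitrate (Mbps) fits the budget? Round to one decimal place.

25.0 Mbps

Budget: 17 GiB = 146028.9 Mb.
Stream payload after overhead: 146028.9 / 1.04 = 140412.4 Mb.
1 h 32 min = 92 min = 5520 s
Total bitrate budget: 140412.4 Mb / 5520 s = 25.437 Mbps.
Audio: 448 kbps = 0.448 Mbps.
Video: 25.437 − 0.448 = 24.989 Mbps.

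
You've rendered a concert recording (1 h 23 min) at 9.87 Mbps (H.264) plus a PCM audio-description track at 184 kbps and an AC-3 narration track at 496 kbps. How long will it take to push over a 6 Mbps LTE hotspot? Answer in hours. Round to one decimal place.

1 h 23 min = 83 min = 4980 s
Audio total: 184 + 496 = 680 kbps = 0.680 Mbps.
Total bitrate: 10.550 Mbps.
File: 10.550 Mbps × 4980 s = 52539.0 Mb.
At 6 Mbps: 52539.0 / 6 = 8756.5 s ≈ 2.43 hours.

2.4 hours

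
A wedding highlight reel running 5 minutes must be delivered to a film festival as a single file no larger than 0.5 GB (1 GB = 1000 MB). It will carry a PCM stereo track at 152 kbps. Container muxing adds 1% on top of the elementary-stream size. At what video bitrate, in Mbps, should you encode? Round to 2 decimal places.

Budget: 0.5 GB = 4000.0 Mb.
Stream payload after overhead: 4000.0 / 1.01 = 3960.4 Mb.
5 min = 300 s
Total bitrate budget: 3960.4 Mb / 300 s = 13.201 Mbps.
Audio: 152 kbps = 0.152 Mbps.
Video: 13.201 − 0.152 = 13.049 Mbps.

13.05 Mbps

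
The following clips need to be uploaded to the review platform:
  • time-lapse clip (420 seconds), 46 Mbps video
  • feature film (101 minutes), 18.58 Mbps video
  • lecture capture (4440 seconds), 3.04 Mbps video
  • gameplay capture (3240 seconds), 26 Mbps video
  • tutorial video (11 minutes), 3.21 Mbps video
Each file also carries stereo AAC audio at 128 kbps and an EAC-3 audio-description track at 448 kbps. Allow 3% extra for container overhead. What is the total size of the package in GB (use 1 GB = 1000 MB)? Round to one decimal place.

Audio total: 128 + 448 = 576 kbps = 0.576 Mbps.
time-lapse clip: 46.576 Mbps × 420 s × 1.03 = 20148.8 Mb
feature film: 19.156 Mbps × 6060 s × 1.03 = 119567.9 Mb
lecture capture: 3.616 Mbps × 4440 s × 1.03 = 16536.7 Mb
gameplay capture: 26.576 Mbps × 3240 s × 1.03 = 88689.4 Mb
tutorial video: 3.786 Mbps × 660 s × 1.03 = 2573.7 Mb
Total: 247516.5 Mb = 30939.6 MB.
= 30.94 GB.

30.9 GB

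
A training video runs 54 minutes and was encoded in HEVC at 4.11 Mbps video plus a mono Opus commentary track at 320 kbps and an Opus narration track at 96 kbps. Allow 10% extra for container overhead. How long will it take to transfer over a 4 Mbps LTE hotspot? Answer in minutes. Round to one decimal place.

54 min = 3240 s
Audio total: 320 + 96 = 416 kbps = 0.416 Mbps.
Total bitrate: 4.526 Mbps.
File: 4.526 Mbps × 3240 s = 14664.2 Mb.
With 10% container overhead: ×1.10. → 16130.7 Mb.
At 4 Mbps: 16130.7 / 4 = 4032.7 s ≈ 67.2 minutes.

67.2 minutes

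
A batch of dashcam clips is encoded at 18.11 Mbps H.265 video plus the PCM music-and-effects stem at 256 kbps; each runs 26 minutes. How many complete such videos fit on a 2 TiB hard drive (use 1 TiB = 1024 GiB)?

26 min = 1560 s
Audio: 256 kbps = 0.256 Mbps.
Total bitrate: 18.366 Mbps.
Per item: 18.366 Mbps × 1560 s = 28,651 Mb = 3,581 MB.
Capacity: 2 TiB = 17,592,186 Mb; 614.02 items → 614 complete.

614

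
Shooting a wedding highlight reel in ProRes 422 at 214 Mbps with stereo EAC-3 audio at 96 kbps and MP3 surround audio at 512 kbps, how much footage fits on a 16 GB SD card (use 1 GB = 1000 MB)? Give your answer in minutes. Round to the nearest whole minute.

10 minutes

Audio total: 96 + 512 = 608 kbps = 0.608 Mbps.
Total bitrate: 214 + 0.608 = 214.608 Mbps.
Capacity: 16 GB = 128,000 Mb.
Recording time: 128,000 / 214.608 = 596.4 s ≈ 9.94 minutes.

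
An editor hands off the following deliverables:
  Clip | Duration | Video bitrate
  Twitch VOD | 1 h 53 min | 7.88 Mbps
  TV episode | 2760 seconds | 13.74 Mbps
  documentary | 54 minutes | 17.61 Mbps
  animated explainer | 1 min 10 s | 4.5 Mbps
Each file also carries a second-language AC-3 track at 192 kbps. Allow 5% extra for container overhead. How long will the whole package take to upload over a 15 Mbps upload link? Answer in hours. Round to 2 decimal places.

Audio: 192 kbps = 0.192 Mbps.
Twitch VOD: 8.072 Mbps × 6780 s × 1.05 = 57464.6 Mb
TV episode: 13.932 Mbps × 2760 s × 1.05 = 40374.9 Mb
documentary: 17.802 Mbps × 3240 s × 1.05 = 60562.4 Mb
animated explainer: 4.692 Mbps × 70 s × 1.05 = 344.9 Mb
Total: 158746.8 Mb = 19843.3 MB.
At 15 Mbps: 158746.8 / 15 = 10583 s ≈ 2.94 hours.

2.94 hours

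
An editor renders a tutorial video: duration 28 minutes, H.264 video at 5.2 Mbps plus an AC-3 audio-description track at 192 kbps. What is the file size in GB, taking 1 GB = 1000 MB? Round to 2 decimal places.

28 min = 1680 s
Audio: 192 kbps = 0.192 Mbps.
Total bitrate: 5.2 + 0.192 = 5.392 Mbps.
Stream data: 5.392 Mbps × 1680 s = 9058.6 Mb.
9,059 Mb ÷ 8 = 1,132 MB → 1.132 GB.

1.13 GB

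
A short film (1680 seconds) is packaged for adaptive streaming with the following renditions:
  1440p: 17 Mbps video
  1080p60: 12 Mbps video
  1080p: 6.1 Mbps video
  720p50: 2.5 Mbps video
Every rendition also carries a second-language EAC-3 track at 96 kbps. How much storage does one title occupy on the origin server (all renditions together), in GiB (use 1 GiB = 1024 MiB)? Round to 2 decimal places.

Audio: 96 kbps = 0.096 Mbps.
Sum of rendition bitrates: (17+0.096) + (12+0.096) + (6.1+0.096) + (2.5+0.096) = 37.984 Mbps.
× 1680 s = 63,813 Mb = 7,977 MB = 7.429 GiB.

7.43 GiB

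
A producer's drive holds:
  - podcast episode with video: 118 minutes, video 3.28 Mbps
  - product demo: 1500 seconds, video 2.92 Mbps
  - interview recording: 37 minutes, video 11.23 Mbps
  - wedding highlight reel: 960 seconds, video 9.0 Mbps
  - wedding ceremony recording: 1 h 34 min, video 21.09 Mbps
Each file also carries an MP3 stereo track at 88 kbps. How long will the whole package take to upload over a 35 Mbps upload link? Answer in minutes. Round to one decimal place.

Audio: 88 kbps = 0.088 Mbps.
podcast episode with video: 3.368 Mbps × 7080 s = 23845.4 Mb
product demo: 3.008 Mbps × 1500 s = 4512.0 Mb
interview recording: 11.318 Mbps × 2220 s = 25126.0 Mb
wedding highlight reel: 9.088 Mbps × 960 s = 8724.5 Mb
wedding ceremony recording: 21.178 Mbps × 5640 s = 119443.9 Mb
Total: 181651.8 Mb = 22706.5 MB.
At 35 Mbps: 181651.8 / 35 = 5190 s ≈ 86.5 minutes.

86.5 minutes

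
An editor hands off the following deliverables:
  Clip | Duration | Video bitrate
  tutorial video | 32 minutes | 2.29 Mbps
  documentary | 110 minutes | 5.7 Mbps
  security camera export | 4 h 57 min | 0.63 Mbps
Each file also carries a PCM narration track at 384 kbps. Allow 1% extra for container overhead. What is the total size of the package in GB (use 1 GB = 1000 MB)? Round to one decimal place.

Audio: 384 kbps = 0.384 Mbps.
tutorial video: 2.674 Mbps × 1920 s × 1.01 = 5185.4 Mb
documentary: 6.084 Mbps × 6600 s × 1.01 = 40555.9 Mb
security camera export: 1.014 Mbps × 17820 s × 1.01 = 18250.2 Mb
Total: 63991.5 Mb = 7998.9 MB.
= 7.999 GB.

8.0 GB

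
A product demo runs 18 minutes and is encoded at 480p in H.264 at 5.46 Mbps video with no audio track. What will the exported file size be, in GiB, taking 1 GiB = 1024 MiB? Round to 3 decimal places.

18 min = 1080 s
Total bitrate: 5.46 Mbps.
Stream data: 5.460 Mbps × 1080 s = 5896.8 Mb.
5,897 Mb = 737,100,000 bytes ÷ 1,073,741,824 = 0.6865 GiB.

0.686 GiB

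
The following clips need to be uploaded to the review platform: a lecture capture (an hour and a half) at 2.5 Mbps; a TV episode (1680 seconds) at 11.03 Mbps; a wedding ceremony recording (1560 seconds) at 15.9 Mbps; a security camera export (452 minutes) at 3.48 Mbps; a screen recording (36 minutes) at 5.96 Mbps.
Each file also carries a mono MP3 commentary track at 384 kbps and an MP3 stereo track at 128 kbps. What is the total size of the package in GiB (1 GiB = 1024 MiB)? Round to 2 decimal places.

21.36 GiB

Audio total: 384 + 128 = 512 kbps = 0.512 Mbps.
lecture capture: 3.012 Mbps × 5400 s = 16264.8 Mb
TV episode: 11.542 Mbps × 1680 s = 19390.6 Mb
wedding ceremony recording: 16.412 Mbps × 1560 s = 25602.7 Mb
security camera export: 3.992 Mbps × 27120 s = 108263.0 Mb
screen recording: 6.472 Mbps × 2160 s = 13979.5 Mb
Total: 183500.6 Mb = 22937.6 MB.
= 21.36 GiB.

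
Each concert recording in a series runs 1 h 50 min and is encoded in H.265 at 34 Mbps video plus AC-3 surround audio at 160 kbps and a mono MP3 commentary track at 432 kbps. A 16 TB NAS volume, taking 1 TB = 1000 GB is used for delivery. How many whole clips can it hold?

1 h 50 min = 110 min = 6600 s
Audio total: 160 + 432 = 592 kbps = 0.592 Mbps.
Total bitrate: 34.592 Mbps.
Per item: 34.592 Mbps × 6600 s = 228,307 Mb = 28,538 MB.
Capacity: 16 TB = 128,000,000 Mb; 560.65 items → 560 complete.

560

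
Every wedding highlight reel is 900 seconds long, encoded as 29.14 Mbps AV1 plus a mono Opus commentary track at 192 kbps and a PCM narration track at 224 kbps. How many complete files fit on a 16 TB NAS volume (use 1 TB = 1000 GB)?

Audio total: 192 + 224 = 416 kbps = 0.416 Mbps.
Total bitrate: 29.556 Mbps.
Per item: 29.556 Mbps × 900 s = 26,600 Mb = 3,325 MB.
Capacity: 16 TB = 128,000,000 Mb; 4811.96 items → 4811 complete.

4811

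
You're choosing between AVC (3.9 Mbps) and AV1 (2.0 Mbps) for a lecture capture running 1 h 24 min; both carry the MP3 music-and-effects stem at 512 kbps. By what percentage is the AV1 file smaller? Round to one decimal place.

43.1%

1 h 24 min = 84 min = 5040 s
Audio: 512 kbps = 0.512 Mbps.
AVC: 4.412 Mbps × 5040 s = 22236.5 Mb = 2.589 GiB.
AV1: 2.512 Mbps × 5040 s = 12660.5 Mb = 1.474 GiB.
Reduction: (1 − 1.474/2.589) × 100 = 43.06%.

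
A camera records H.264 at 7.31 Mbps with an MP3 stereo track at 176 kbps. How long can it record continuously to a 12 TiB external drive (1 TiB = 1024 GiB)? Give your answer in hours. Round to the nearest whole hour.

Audio: 176 kbps = 0.176 Mbps.
Total bitrate: 7.31 + 0.176 = 7.486 Mbps.
Capacity: 12 TiB = 105,553,116 Mb.
Recording time: 105,553,116 / 7.486 = 14,100,069 s ≈ 3,917 hours.

3917 hours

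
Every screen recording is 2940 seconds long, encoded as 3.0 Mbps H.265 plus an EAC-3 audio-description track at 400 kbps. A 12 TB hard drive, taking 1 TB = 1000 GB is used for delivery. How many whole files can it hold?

9603

Audio: 400 kbps = 0.400 Mbps.
Total bitrate: 3.400 Mbps.
Per item: 3.400 Mbps × 2940 s = 9,996 Mb = 1,250 MB.
Capacity: 12 TB = 96,000,000 Mb; 9603.84 items → 9603 complete.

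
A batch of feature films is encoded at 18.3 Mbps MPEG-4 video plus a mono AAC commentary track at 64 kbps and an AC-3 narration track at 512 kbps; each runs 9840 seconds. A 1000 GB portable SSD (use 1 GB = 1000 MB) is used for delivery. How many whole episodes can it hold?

43

Audio total: 64 + 512 = 576 kbps = 0.576 Mbps.
Total bitrate: 18.876 Mbps.
Per item: 18.876 Mbps × 9840 s = 185,740 Mb = 23,217 MB.
Capacity: 1000 GB = 8,000,000 Mb; 43.07 items → 43 complete.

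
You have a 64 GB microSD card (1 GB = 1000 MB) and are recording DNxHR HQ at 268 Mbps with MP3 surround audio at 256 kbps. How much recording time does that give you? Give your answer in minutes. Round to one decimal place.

31.8 minutes

Audio: 256 kbps = 0.256 Mbps.
Total bitrate: 268 + 0.256 = 268.256 Mbps.
Capacity: 64 GB = 512,000 Mb.
Recording time: 512,000 / 268.256 = 1,909 s ≈ 31.8 minutes.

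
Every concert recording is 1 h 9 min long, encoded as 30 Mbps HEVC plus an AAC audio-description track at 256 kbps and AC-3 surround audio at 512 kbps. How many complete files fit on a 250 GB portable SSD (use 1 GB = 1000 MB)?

1 h 9 min = 69 min = 4140 s
Audio total: 256 + 512 = 768 kbps = 0.768 Mbps.
Total bitrate: 30.768 Mbps.
Per item: 30.768 Mbps × 4140 s = 127,380 Mb = 15,922 MB.
Capacity: 250 GB = 2,000,000 Mb; 15.70 items → 15 complete.

15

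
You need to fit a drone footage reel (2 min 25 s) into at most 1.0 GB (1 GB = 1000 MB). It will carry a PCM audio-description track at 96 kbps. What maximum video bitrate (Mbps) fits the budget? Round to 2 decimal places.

55.08 Mbps

Budget: 1.0 GB = 8000.0 Mb.
2 min 25 s = 145 s
Total bitrate budget: 8000.0 Mb / 145 s = 55.172 Mbps.
Audio: 96 kbps = 0.096 Mbps.
Video: 55.172 − 0.096 = 55.076 Mbps.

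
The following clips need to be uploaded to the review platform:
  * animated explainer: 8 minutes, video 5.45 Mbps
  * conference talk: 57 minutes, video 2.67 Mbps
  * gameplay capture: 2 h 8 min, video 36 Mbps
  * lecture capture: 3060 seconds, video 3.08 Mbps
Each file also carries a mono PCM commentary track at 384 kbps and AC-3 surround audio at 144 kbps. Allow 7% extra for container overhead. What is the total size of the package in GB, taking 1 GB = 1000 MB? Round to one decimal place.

40.8 GB

Audio total: 384 + 144 = 528 kbps = 0.528 Mbps.
animated explainer: 5.978 Mbps × 480 s × 1.07 = 3070.3 Mb
conference talk: 3.198 Mbps × 3420 s × 1.07 = 11702.8 Mb
gameplay capture: 36.528 Mbps × 7680 s × 1.07 = 300172.5 Mb
lecture capture: 3.608 Mbps × 3060 s × 1.07 = 11813.3 Mb
Total: 326758.9 Mb = 40844.9 MB.
= 40.84 GB.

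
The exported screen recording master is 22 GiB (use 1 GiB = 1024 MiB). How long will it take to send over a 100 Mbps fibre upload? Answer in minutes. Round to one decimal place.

31.5 minutes

File: 22 GiB = 188978.6 Mb.
At 100 Mbps: 188978.6 / 100 = 1889.8 s ≈ 31.5 minutes.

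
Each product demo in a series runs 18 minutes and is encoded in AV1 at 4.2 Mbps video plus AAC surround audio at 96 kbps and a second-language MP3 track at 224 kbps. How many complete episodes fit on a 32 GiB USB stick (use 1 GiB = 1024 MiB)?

18 min = 1080 s
Audio total: 96 + 224 = 320 kbps = 0.320 Mbps.
Total bitrate: 4.520 Mbps.
Per item: 4.520 Mbps × 1080 s = 4,882 Mb = 610.2 MB.
Capacity: 32 GiB = 274,878 Mb; 56.31 items → 56 complete.

56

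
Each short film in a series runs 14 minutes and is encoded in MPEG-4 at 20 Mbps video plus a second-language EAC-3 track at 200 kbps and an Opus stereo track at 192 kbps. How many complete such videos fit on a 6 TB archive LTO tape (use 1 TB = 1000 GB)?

14 min = 840 s
Audio total: 200 + 192 = 392 kbps = 0.392 Mbps.
Total bitrate: 20.392 Mbps.
Per item: 20.392 Mbps × 840 s = 17,129 Mb = 2,141 MB.
Capacity: 6 TB = 48,000,000 Mb; 2802.22 items → 2802 complete.

2802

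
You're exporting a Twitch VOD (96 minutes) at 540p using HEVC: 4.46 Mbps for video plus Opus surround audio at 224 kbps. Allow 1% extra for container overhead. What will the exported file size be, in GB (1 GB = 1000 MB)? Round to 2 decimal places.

96 min = 5760 s
Audio: 224 kbps = 0.224 Mbps.
Total bitrate: 4.46 + 0.224 = 4.684 Mbps.
Stream data: 4.684 Mbps × 5760 s = 26979.8 Mb.
With 1% container overhead: ×1.01.
27,250 Mb ÷ 8 = 3,406 MB → 3.406 GB.

3.41 GB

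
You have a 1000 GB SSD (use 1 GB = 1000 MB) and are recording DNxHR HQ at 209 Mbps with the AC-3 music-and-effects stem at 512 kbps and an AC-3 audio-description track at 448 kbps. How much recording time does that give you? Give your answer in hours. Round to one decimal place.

10.6 hours

Audio total: 512 + 448 = 960 kbps = 0.960 Mbps.
Total bitrate: 209 + 0.960 = 209.960 Mbps.
Capacity: 1000 GB = 8,000,000 Mb.
Recording time: 8,000,000 / 209.960 = 38,102 s ≈ 10.6 hours.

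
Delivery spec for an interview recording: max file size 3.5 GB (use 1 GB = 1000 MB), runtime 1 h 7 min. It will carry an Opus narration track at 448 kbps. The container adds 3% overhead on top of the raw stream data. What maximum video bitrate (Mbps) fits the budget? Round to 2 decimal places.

6.31 Mbps

Budget: 3.5 GB = 28000.0 Mb.
Stream payload after overhead: 28000.0 / 1.03 = 27184.5 Mb.
1 h 7 min = 67 min = 4020 s
Total bitrate budget: 27184.5 Mb / 4020 s = 6.762 Mbps.
Audio: 448 kbps = 0.448 Mbps.
Video: 6.762 − 0.448 = 6.314 Mbps.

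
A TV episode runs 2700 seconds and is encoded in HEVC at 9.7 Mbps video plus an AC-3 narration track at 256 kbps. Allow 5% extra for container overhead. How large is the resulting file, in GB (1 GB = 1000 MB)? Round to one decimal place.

Audio: 256 kbps = 0.256 Mbps.
Total bitrate: 9.7 + 0.256 = 9.956 Mbps.
Stream data: 9.956 Mbps × 2700 s = 26881.2 Mb.
With 5% container overhead: ×1.05.
28,225 Mb ÷ 8 = 3,528 MB → 3.528 GB.

3.5 GB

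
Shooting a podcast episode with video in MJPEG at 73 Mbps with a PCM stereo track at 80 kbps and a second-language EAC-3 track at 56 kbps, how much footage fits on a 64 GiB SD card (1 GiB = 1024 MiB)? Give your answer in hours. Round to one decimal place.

2.1 hours

Audio total: 80 + 56 = 136 kbps = 0.136 Mbps.
Total bitrate: 73 + 0.136 = 73.136 Mbps.
Capacity: 64 GiB = 549,756 Mb.
Recording time: 549,756 / 73.136 = 7,517 s ≈ 2.09 hours.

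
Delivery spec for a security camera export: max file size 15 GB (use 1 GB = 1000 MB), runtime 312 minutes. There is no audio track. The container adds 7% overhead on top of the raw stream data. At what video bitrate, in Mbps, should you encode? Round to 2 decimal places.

5.99 Mbps

Budget: 15 GB = 120000.0 Mb.
Stream payload after overhead: 120000.0 / 1.07 = 112149.5 Mb.
312 min = 18720 s
Total bitrate budget: 112149.5 Mb / 18720 s = 5.991 Mbps.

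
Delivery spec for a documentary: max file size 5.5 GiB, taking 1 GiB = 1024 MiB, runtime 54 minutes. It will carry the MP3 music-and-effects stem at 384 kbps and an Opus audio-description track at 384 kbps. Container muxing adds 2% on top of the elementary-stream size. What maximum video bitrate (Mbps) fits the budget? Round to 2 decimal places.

13.53 Mbps

Budget: 5.5 GiB = 47244.6 Mb.
Stream payload after overhead: 47244.6 / 1.02 = 46318.3 Mb.
54 min = 3240 s
Total bitrate budget: 46318.3 Mb / 3240 s = 14.296 Mbps.
Audio total: 384 + 384 = 768 kbps = 0.768 Mbps.
Video: 14.296 − 0.768 = 13.528 Mbps.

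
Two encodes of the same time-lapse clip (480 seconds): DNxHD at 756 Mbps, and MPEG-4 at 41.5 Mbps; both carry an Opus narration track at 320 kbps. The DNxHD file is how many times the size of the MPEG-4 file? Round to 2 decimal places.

Audio: 320 kbps = 0.320 Mbps.
DNxHD: 756.320 Mbps × 480 s = 363033.6 Mb = 42.263 GiB.
MPEG-4: 41.820 Mbps × 480 s = 20073.6 Mb = 2.337 GiB.
Ratio: 42.263 / 2.337 = 18.085.

18.09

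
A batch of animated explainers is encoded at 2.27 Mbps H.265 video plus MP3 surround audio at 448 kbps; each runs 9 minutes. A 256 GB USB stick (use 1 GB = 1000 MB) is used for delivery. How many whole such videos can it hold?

1395

9 min = 540 s
Audio: 448 kbps = 0.448 Mbps.
Total bitrate: 2.718 Mbps.
Per item: 2.718 Mbps × 540 s = 1,468 Mb = 183.5 MB.
Capacity: 256 GB = 2,048,000 Mb; 1395.36 items → 1395 complete.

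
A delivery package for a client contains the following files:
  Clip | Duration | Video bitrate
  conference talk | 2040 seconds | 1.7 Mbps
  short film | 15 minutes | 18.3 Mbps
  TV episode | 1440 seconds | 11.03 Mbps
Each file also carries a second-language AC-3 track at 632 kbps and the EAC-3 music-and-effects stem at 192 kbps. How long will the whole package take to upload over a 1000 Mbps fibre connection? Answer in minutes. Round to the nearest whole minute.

1 minutes

Audio total: 632 + 192 = 824 kbps = 0.824 Mbps.
conference talk: 2.524 Mbps × 2040 s = 5149.0 Mb
short film: 19.124 Mbps × 900 s = 17211.6 Mb
TV episode: 11.854 Mbps × 1440 s = 17069.8 Mb
Total: 39430.3 Mb = 4928.8 MB.
At 1000 Mbps: 39430.3 / 1000 = 39 s ≈ 0.657 minutes.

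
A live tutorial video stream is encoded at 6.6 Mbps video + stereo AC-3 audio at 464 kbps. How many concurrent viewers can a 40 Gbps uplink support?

5662

Audio: 464 kbps = 0.464 Mbps.
Per-viewer media rate: 7.064 Mbps.
40 Gbps = 40,000 Mbps; 40,000 / 7.064 = 5662.51 → 5662 viewers.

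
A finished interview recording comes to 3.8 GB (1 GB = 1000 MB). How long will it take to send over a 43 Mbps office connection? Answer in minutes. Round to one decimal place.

File: 3.8 GB = 30400.0 Mb.
At 43 Mbps: 30400.0 / 43 = 707.0 s ≈ 11.8 minutes.

11.8 minutes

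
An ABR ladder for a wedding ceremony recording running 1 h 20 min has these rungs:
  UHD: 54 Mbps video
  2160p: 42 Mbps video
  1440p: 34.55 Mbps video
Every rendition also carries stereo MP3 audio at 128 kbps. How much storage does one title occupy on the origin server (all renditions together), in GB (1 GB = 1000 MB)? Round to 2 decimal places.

1 h 20 min = 80 min = 4800 s
Audio: 128 kbps = 0.128 Mbps.
Sum of rendition bitrates: (54+0.128) + (42+0.128) + (34.55+0.128) = 130.934 Mbps.
× 4800 s = 628,483 Mb = 78,560 MB = 78.56 GB.

78.56 GB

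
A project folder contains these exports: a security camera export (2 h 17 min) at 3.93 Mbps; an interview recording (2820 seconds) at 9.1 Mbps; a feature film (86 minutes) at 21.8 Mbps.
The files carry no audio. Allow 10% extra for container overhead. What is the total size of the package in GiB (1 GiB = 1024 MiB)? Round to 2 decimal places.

security camera export: 3.930 Mbps × 8220 s × 1.10 = 35535.1 Mb
interview recording: 9.100 Mbps × 2820 s × 1.10 = 28228.2 Mb
feature film: 21.800 Mbps × 5160 s × 1.10 = 123736.8 Mb
Total: 187500.1 Mb = 23437.5 MB.
= 21.83 GiB.

21.83 GiB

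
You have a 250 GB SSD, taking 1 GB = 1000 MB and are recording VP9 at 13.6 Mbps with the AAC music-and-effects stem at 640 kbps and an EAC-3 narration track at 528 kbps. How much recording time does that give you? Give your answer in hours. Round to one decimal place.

Audio total: 640 + 528 = 1168 kbps = 1.168 Mbps.
Total bitrate: 13.6 + 1.168 = 14.768 Mbps.
Capacity: 250 GB = 2,000,000 Mb.
Recording time: 2,000,000 / 14.768 = 135,428 s ≈ 37.6 hours.

37.6 hours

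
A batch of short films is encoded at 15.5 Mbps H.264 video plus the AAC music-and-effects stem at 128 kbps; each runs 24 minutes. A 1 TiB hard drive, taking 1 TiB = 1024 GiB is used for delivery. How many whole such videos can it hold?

24 min = 1440 s
Audio: 128 kbps = 0.128 Mbps.
Total bitrate: 15.628 Mbps.
Per item: 15.628 Mbps × 1440 s = 22,504 Mb = 2,813 MB.
Capacity: 1 TiB = 8,796,093 Mb; 390.86 items → 390 complete.

390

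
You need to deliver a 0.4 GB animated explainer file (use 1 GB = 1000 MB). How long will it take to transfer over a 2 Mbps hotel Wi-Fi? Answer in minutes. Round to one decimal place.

26.7 minutes

File: 0.4 GB = 3200.0 Mb.
At 2 Mbps: 3200.0 / 2 = 1600.0 s ≈ 26.7 minutes.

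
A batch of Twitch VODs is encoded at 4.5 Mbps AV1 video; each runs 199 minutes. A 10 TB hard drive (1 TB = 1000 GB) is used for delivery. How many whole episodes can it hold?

1488

199 min = 11940 s
Per item: 4.500 Mbps × 11940 s = 53,730 Mb = 6,716 MB.
Capacity: 10 TB = 80,000,000 Mb; 1488.93 items → 1488 complete.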